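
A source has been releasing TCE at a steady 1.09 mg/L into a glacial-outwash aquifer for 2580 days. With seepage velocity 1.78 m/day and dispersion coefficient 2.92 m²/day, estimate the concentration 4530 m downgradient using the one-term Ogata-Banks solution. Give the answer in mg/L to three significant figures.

For a continuous step input, C/C₀ ≈ ½·erfc((x−vt)/(2√(Dt))).
vt = 1.78 × 2580 = 4592.4 m and 2√(Dt) = 2√(2.92 × 2580) = 173.6 m.
Argument (x−vt)/(2√(Dt)) = (4530 − 4592.4)/173.6 = -0.3594; ½·erfc(-0.3594) = 0.6944.
C = 1.09 × 0.6944 = 0.757 mg/L.

0.757 mg/L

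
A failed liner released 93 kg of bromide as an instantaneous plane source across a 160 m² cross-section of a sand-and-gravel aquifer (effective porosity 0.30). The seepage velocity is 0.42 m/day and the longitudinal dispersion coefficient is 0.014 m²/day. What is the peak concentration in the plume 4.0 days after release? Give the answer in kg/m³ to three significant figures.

The peak of an instantaneous 1D plume sits at x = vt; there the Gaussian factor is 1 and C_max = M/(n_e·A·√(4πDt)), where n_e·A is the pore area the mass is dissolved in.
√(4πDt) = √(4π × 0.014 × 4.0) = 0.8389 m, so C_max = 93/(0.30 × 160 × 0.8389) = 2.31 kg/m³.

2.31 kg/m³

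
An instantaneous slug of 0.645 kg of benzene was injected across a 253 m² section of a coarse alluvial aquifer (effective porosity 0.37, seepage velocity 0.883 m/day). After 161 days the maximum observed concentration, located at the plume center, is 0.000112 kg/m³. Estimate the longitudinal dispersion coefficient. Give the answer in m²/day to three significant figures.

1.87 m²/day

At the plume center C_max = M/(n_e·A·√(4πDt)), so D = M²/(4πt·(n_e·A·C_max)²).
n_e·A·C_max = 0.37 × 253 × 0.000112 = 0.01048 kg/m.
D = 0.645²/(4π × 161 × 0.01048²) = 1.87 m²/day.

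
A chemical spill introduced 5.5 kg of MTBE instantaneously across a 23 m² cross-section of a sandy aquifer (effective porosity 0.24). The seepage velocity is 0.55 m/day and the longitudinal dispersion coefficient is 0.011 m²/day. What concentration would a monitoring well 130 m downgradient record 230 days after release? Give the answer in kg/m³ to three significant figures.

0.0527 kg/m³

For an instantaneous plane source, C(x,t) = M/(n_e·A·√(4πDt)) · exp(−(x−vt)²/(4Dt)), with n_e·A the pore (flow) area.
Plume center vt = 0.55 × 230 = 126.5 m, so the well at 130 m is 3.5 m downgradient of the peak.
√(4πDt) = 5.639 m, giving peak height M/(n_e·A·√(4πDt)) = 5.5/(0.24 × 23 × 5.639) = 0.1767 kg/m³.
(x−vt)²/(4Dt) = (3.5)²/(4 × 0.011 × 230) = 1.210; exp(−1.210) = 0.2982.
C = 0.1767 × 0.2982 = 0.0527 kg/m³.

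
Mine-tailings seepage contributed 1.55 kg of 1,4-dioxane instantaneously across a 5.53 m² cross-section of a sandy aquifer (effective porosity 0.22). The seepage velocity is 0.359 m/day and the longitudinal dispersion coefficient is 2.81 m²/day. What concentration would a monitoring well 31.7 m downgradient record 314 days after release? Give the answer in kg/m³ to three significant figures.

0.00188 kg/m³

For an instantaneous plane source, C(x,t) = M/(n_e·A·√(4πDt)) · exp(−(x−vt)²/(4Dt)), with n_e·A the pore (flow) area.
Plume center vt = 0.359 × 314 = 112.726 m, so the well at 31.7 m is 81.026 m upgradient of the peak.
√(4πDt) = 105.3 m, giving peak height M/(n_e·A·√(4πDt)) = 1.55/(0.22 × 5.53 × 105.3) = 0.01210 kg/m³.
(x−vt)²/(4Dt) = (-81.026)²/(4 × 2.81 × 314) = 1.860; exp(−1.860) = 0.1557.
C = 0.01210 × 0.1557 = 0.00188 kg/m³.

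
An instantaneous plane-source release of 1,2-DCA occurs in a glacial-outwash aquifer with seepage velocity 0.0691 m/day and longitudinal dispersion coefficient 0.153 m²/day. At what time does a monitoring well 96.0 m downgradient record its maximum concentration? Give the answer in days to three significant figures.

1360 days

For the 1D instantaneous-source solution, setting ∂C/∂t = 0 at fixed x gives v²t² + 2Dt − x² = 0, so t = (√(D² + v²x²) − D)/v².
√(D² + v²x²) = √(0.153² + 0.0691² × 96.0²) = 6.635; v² = 0.00477481.
t = (6.635 − 0.153)/0.00477481 = 1360 days (vs. the pure-advection estimate x/v = 1390 d).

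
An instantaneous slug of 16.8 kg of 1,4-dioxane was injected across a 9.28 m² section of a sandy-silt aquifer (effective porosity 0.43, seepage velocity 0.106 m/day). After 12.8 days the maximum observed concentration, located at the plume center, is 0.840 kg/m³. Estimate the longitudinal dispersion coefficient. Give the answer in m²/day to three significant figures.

At the plume center C_max = M/(n_e·A·√(4πDt)), so D = M²/(4πt·(n_e·A·C_max)²).
n_e·A·C_max = 0.43 × 9.28 × 0.840 = 3.352 kg/m.
D = 16.8²/(4π × 12.8 × 3.352²) = 0.156 m²/day.

0.156 m²/day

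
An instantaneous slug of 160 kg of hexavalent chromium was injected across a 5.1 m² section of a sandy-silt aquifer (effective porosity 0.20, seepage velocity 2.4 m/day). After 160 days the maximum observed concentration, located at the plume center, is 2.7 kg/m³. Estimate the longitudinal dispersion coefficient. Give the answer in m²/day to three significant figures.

At the plume center C_max = M/(n_e·A·√(4πDt)), so D = M²/(4πt·(n_e·A·C_max)²).
n_e·A·C_max = 0.20 × 5.1 × 2.7 = 2.754 kg/m.
D = 160²/(4π × 160 × 2.754²) = 1.68 m²/day.

1.68 m²/day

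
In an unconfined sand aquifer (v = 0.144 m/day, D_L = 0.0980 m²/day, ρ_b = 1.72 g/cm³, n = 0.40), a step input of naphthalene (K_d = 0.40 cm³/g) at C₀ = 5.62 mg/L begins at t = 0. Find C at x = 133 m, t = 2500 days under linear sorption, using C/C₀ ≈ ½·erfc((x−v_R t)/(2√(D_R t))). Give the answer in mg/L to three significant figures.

Retardation factor R = 1 + ρ_b·K_d/n = 1 + 1.72 × 0.40/0.40 = 2.720.
Sorption retards both mechanisms: v_R = v/R = 0.05294 m/day, D_R = D/R = 0.03603 m²/day.
v_R·t = 0.05294 × 2500 = 132.35 m; 2√(D_R t) = 18.98 m; argument = (133 − 132.35)/18.98 = 0.03425.
C = C₀ × ½·erfc(0.03425) = 5.62 × 0.4807 = 2.70 mg/L.

2.70 mg/L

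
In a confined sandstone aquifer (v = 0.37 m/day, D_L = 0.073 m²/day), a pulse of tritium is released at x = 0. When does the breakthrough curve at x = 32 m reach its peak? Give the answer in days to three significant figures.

For the 1D instantaneous-source solution, setting ∂C/∂t = 0 at fixed x gives v²t² + 2Dt − x² = 0, so t = (√(D² + v²x²) − D)/v².
√(D² + v²x²) = √(0.073² + 0.37² × 32²) = 11.84; v² = 0.1369.
t = (11.84 − 0.073)/0.1369 = 86.0 days (vs. the pure-advection estimate x/v = 86.5 d).

86.0 days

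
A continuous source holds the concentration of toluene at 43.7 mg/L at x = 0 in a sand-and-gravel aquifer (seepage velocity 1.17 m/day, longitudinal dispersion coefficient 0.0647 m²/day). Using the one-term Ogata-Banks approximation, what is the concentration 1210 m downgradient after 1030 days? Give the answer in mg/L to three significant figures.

For a continuous step input, C/C₀ ≈ ½·erfc((x−vt)/(2√(Dt))).
vt = 1.17 × 1030 = 1205.1 m and 2√(Dt) = 2√(0.0647 × 1030) = 16.33 m.
Argument (x−vt)/(2√(Dt)) = (1210 − 1205.1)/16.33 = 0.3001; ½·erfc(0.3001) = 0.3356.
C = 43.7 × 0.3356 = 14.7 mg/L.

14.7 mg/L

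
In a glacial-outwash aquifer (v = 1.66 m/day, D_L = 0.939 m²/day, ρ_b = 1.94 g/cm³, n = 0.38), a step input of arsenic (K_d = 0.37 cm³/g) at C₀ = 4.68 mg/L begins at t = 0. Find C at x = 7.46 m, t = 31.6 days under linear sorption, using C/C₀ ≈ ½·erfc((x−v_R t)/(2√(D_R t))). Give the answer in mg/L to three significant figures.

4.64 mg/L

Retardation factor R = 1 + ρ_b·K_d/n = 1 + 1.94 × 0.37/0.38 = 2.889.
Sorption retards both mechanisms: v_R = v/R = 0.5746 m/day, D_R = D/R = 0.3250 m²/day.
v_R·t = 0.5746 × 31.6 = 18.15736 m; 2√(D_R t) = 6.409 m; argument = (7.46 − 18.15736)/6.409 = -1.669.
C = C₀ × ½·erfc(-1.669) = 4.68 × 0.9909 = 4.64 mg/L.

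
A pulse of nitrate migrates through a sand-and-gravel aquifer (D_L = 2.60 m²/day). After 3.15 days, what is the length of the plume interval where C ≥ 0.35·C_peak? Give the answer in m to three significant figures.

The plume is Gaussian with σ = √(2Dt) = √(2 × 2.60 × 3.15) = 4.047 m.
C/C_peak = exp(−Δx²/(2σ²)) = 0.35 ⇒ Δx = σ·√(−2 ln 0.35) = 4.047 × 1.449 = 5.864 m.
Width = 2Δx = 11.7 m.

11.7 m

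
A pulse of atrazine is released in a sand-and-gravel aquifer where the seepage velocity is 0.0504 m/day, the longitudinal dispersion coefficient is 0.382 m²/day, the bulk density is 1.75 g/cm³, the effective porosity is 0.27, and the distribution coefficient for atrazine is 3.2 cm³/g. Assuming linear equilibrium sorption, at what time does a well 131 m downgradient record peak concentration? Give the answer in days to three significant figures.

53300 days

Retardation factor R = 1 + ρ_b·K_d/n = 1 + 1.75 × 3.2/0.27 = 21.74.
Sorption retards both mechanisms: v_R = v/R = 0.002318 m/day, D_R = D/R = 0.01757 m²/day.
Peak time from v_R²t² + 2D_R t − x² = 0: t = (√(D_R² + v_R²x²) − D_R)/v_R².
√(D_R² + v_R²x²) = √(0.01757² + 0.002318² × 131²) = 0.3042; v_R² = 5.373e-06.
t = (0.3042 − 0.01757)/5.373e-06 = 53300 days.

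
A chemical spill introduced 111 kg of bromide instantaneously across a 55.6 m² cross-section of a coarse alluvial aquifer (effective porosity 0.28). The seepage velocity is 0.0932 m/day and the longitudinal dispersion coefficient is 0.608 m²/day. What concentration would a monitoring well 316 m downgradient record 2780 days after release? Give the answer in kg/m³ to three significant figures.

0.0303 kg/m³

For an instantaneous plane source, C(x,t) = M/(n_e·A·√(4πDt)) · exp(−(x−vt)²/(4Dt)), with n_e·A the pore (flow) area.
Plume center vt = 0.0932 × 2780 = 259.096 m, so the well at 316 m is 56.904 m downgradient of the peak.
√(4πDt) = 145.7 m, giving peak height M/(n_e·A·√(4πDt)) = 111/(0.28 × 55.6 × 145.7) = 0.04894 kg/m³.
(x−vt)²/(4Dt) = (56.904)²/(4 × 0.608 × 2780) = 0.4789; exp(−0.4789) = 0.6195.
C = 0.04894 × 0.6195 = 0.0303 kg/m³.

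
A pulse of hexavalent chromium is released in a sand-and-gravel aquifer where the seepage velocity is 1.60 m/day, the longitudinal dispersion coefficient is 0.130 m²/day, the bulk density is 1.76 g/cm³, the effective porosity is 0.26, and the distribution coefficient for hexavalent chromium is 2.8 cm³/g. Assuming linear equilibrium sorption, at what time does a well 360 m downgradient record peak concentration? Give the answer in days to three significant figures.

Retardation factor R = 1 + ρ_b·K_d/n = 1 + 1.76 × 2.8/0.26 = 19.95.
Sorption retards both mechanisms: v_R = v/R = 0.08020 m/day, D_R = D/R = 0.006516 m²/day.
Peak time from v_R²t² + 2D_R t − x² = 0: t = (√(D_R² + v_R²x²) − D_R)/v_R².
√(D_R² + v_R²x²) = √(0.006516² + 0.08020² × 360²) = 28.87; v_R² = 0.006432.
t = (28.87 − 0.006516)/0.006432 = 4490 days.

4490 days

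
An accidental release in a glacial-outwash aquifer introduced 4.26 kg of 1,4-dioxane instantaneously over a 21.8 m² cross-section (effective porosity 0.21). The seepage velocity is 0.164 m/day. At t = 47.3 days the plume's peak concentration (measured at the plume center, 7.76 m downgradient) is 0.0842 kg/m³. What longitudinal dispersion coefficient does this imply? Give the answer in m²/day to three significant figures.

0.205 m²/day

At the plume center C_max = M/(n_e·A·√(4πDt)), so D = M²/(4πt·(n_e·A·C_max)²).
n_e·A·C_max = 0.21 × 21.8 × 0.0842 = 0.3855 kg/m.
D = 4.26²/(4π × 47.3 × 0.3855²) = 0.205 m²/day.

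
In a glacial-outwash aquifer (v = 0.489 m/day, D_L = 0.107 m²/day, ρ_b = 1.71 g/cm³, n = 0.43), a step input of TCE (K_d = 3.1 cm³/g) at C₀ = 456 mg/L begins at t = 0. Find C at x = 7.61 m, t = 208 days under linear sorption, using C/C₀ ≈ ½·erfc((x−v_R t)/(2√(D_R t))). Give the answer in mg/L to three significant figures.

Retardation factor R = 1 + ρ_b·K_d/n = 1 + 1.71 × 3.1/0.43 = 13.33.
Sorption retards both mechanisms: v_R = v/R = 0.03668 m/day, D_R = D/R = 0.008027 m²/day.
v_R·t = 0.03668 × 208 = 7.62944 m; 2√(D_R t) = 2.584 m; argument = (7.61 − 7.62944)/2.584 = -0.007523.
C = C₀ × ½·erfc(-0.007523) = 456 × 0.5042 = 230 mg/L.

230 mg/L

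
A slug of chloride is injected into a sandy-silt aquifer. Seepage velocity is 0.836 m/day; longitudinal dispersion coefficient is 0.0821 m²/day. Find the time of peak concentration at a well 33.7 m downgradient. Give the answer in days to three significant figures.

For the 1D instantaneous-source solution, setting ∂C/∂t = 0 at fixed x gives v²t² + 2Dt − x² = 0, so t = (√(D² + v²x²) − D)/v².
√(D² + v²x²) = √(0.0821² + 0.836² × 33.7²) = 28.17; v² = 0.698896.
t = (28.17 − 0.0821)/0.698896 = 40.2 days (vs. the pure-advection estimate x/v = 40.3 d).

40.2 days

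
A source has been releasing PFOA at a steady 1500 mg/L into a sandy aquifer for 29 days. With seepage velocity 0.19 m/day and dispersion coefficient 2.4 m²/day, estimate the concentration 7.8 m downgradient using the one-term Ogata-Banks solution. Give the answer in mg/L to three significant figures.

For a continuous step input, C/C₀ ≈ ½·erfc((x−vt)/(2√(Dt))).
vt = 0.19 × 29 = 5.51 m and 2√(Dt) = 2√(2.4 × 29) = 16.69 m.
Argument (x−vt)/(2√(Dt)) = (7.8 − 5.51)/16.69 = 0.1372; ½·erfc(0.1372) = 0.4231.
C = 1500 × 0.4231 = 635 mg/L.

635 mg/L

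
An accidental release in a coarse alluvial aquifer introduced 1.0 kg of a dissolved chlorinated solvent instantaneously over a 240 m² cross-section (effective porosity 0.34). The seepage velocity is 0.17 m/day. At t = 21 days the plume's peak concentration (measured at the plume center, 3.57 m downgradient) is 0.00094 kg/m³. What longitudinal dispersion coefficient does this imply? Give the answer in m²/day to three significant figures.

At the plume center C_max = M/(n_e·A·√(4πDt)), so D = M²/(4πt·(n_e·A·C_max)²).
n_e·A·C_max = 0.34 × 240 × 0.00094 = 0.07670 kg/m.
D = 1.0²/(4π × 21 × 0.07670²) = 0.644 m²/day.

0.644 m²/day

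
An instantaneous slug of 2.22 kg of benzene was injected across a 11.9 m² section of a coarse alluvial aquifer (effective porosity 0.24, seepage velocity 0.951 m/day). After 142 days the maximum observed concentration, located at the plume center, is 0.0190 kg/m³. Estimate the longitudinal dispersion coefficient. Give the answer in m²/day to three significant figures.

0.938 m²/day

At the plume center C_max = M/(n_e·A·√(4πDt)), so D = M²/(4πt·(n_e·A·C_max)²).
n_e·A·C_max = 0.24 × 11.9 × 0.0190 = 0.05426 kg/m.
D = 2.22²/(4π × 142 × 0.05426²) = 0.938 m²/day.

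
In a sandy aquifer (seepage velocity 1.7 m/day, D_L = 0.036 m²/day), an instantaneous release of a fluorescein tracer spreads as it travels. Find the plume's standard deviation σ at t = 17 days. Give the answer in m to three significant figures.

Dispersive spreading gives a Gaussian with σ² = 2Dt; advection only shifts the center.
σ = √(2 × 0.036 × 17) = 1.11 m.

1.11 m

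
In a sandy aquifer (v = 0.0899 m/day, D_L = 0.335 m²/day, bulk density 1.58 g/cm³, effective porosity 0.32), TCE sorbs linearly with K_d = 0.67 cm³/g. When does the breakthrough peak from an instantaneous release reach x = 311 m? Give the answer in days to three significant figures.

14700 days

Retardation factor R = 1 + ρ_b·K_d/n = 1 + 1.58 × 0.67/0.32 = 4.308.
Sorption retards both mechanisms: v_R = v/R = 0.02087 m/day, D_R = D/R = 0.07776 m²/day.
Peak time from v_R²t² + 2D_R t − x² = 0: t = (√(D_R² + v_R²x²) − D_R)/v_R².
√(D_R² + v_R²x²) = √(0.07776² + 0.02087² × 311²) = 6.491; v_R² = 0.0004356.
t = (6.491 − 0.07776)/0.0004356 = 14700 days.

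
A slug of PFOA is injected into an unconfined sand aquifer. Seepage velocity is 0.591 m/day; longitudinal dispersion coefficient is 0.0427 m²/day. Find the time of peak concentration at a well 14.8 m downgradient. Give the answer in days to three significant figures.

24.9 days

For the 1D instantaneous-source solution, setting ∂C/∂t = 0 at fixed x gives v²t² + 2Dt − x² = 0, so t = (√(D² + v²x²) − D)/v².
√(D² + v²x²) = √(0.0427² + 0.591² × 14.8²) = 8.747; v² = 0.349281.
t = (8.747 − 0.0427)/0.349281 = 24.9 days (vs. the pure-advection estimate x/v = 25.0 d).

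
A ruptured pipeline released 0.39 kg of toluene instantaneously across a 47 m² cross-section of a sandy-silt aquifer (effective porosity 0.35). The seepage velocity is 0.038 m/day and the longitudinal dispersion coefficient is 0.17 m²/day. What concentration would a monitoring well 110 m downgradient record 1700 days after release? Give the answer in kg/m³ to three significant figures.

6.61e-05 kg/m³

For an instantaneous plane source, C(x,t) = M/(n_e·A·√(4πDt)) · exp(−(x−vt)²/(4Dt)), with n_e·A the pore (flow) area.
Plume center vt = 0.038 × 1700 = 64.6 m, so the well at 110 m is 45.4 m downgradient of the peak.
√(4πDt) = 60.26 m, giving peak height M/(n_e·A·√(4πDt)) = 0.39/(0.35 × 47 × 60.26) = 0.0003934 kg/m³.
(x−vt)²/(4Dt) = (45.4)²/(4 × 0.17 × 1700) = 1.783; exp(−1.783) = 0.1681.
C = 0.0003934 × 0.1681 = 6.61e-05 kg/m³.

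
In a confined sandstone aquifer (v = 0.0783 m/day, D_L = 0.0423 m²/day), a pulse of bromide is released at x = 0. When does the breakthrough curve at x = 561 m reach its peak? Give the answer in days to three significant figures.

For the 1D instantaneous-source solution, setting ∂C/∂t = 0 at fixed x gives v²t² + 2Dt − x² = 0, so t = (√(D² + v²x²) − D)/v².
√(D² + v²x²) = √(0.0423² + 0.0783² × 561²) = 43.93; v² = 0.00613089.
t = (43.93 − 0.0423)/0.00613089 = 7160 days (vs. the pure-advection estimate x/v = 7160 d).

7160 days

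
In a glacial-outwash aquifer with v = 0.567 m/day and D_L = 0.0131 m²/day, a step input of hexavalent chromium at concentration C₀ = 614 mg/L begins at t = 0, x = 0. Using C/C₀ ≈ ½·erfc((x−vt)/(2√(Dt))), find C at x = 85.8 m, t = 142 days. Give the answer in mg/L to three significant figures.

1.88 mg/L

For a continuous step input, C/C₀ ≈ ½·erfc((x−vt)/(2√(Dt))).
vt = 0.567 × 142 = 80.514 m and 2√(Dt) = 2√(0.0131 × 142) = 2.728 m.
Argument (x−vt)/(2√(Dt)) = (85.8 − 80.514)/2.728 = 1.938; ½·erfc(1.938) = 0.003065.
C = 614 × 0.003065 = 1.88 mg/L.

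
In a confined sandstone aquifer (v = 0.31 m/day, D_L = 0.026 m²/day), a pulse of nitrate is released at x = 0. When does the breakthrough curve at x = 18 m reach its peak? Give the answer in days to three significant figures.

57.8 days

For the 1D instantaneous-source solution, setting ∂C/∂t = 0 at fixed x gives v²t² + 2Dt − x² = 0, so t = (√(D² + v²x²) − D)/v².
√(D² + v²x²) = √(0.026² + 0.31² × 18²) = 5.580; v² = 0.0961.
t = (5.580 − 0.026)/0.0961 = 57.8 days (vs. the pure-advection estimate x/v = 58.1 d).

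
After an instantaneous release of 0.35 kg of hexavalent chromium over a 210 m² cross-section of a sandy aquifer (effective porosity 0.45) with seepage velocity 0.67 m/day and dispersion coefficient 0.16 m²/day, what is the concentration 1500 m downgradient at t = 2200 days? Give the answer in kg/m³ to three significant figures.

3.45e-05 kg/m³

For an instantaneous plane source, C(x,t) = M/(n_e·A·√(4πDt)) · exp(−(x−vt)²/(4Dt)), with n_e·A the pore (flow) area.
Plume center vt = 0.67 × 2200 = 1474 m, so the well at 1500 m is 26 m downgradient of the peak.
√(4πDt) = 66.51 m, giving peak height M/(n_e·A·√(4πDt)) = 0.35/(0.45 × 210 × 66.51) = 5.569e-05 kg/m³.
(x−vt)²/(4Dt) = (26)²/(4 × 0.16 × 2200) = 0.4801; exp(−0.4801) = 0.6187.
C = 5.569e-05 × 0.6187 = 3.45e-05 kg/m³.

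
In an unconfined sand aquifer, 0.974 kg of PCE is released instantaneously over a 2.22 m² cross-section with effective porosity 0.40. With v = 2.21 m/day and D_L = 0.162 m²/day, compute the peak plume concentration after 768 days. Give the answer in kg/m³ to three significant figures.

0.0277 kg/m³

The peak of an instantaneous 1D plume sits at x = vt; there the Gaussian factor is 1 and C_max = M/(n_e·A·√(4πDt)), where n_e·A is the pore area the mass is dissolved in.
√(4πDt) = √(4π × 0.162 × 768) = 39.54 m, so C_max = 0.974/(0.40 × 2.22 × 39.54) = 0.0277 kg/m³.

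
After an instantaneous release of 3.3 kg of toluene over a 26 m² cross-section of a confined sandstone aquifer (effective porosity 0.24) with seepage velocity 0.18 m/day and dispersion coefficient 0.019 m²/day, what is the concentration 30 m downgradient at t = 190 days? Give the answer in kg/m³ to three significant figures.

For an instantaneous plane source, C(x,t) = M/(n_e·A·√(4πDt)) · exp(−(x−vt)²/(4Dt)), with n_e·A the pore (flow) area.
Plume center vt = 0.18 × 190 = 34.2 m, so the well at 30 m is 4.2 m upgradient of the peak.
√(4πDt) = 6.735 m, giving peak height M/(n_e·A·√(4πDt)) = 3.3/(0.24 × 26 × 6.735) = 0.07852 kg/m³.
(x−vt)²/(4Dt) = (-4.2)²/(4 × 0.019 × 190) = 1.222; exp(−1.222) = 0.2946.
C = 0.07852 × 0.2946 = 0.0231 kg/m³.

0.0231 kg/m³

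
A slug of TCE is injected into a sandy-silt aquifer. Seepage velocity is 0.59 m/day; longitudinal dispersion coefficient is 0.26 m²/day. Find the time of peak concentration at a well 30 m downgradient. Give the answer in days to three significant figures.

50.1 days

For the 1D instantaneous-source solution, setting ∂C/∂t = 0 at fixed x gives v²t² + 2Dt − x² = 0, so t = (√(D² + v²x²) − D)/v².
√(D² + v²x²) = √(0.26² + 0.59² × 30²) = 17.70; v² = 0.3481.
t = (17.70 − 0.26)/0.3481 = 50.1 days (vs. the pure-advection estimate x/v = 50.8 d).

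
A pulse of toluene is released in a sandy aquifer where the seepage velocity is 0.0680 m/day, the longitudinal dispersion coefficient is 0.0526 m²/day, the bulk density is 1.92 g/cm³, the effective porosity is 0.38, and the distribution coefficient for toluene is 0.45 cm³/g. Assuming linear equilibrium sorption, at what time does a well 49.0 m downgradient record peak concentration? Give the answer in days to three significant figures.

2320 days

Retardation factor R = 1 + ρ_b·K_d/n = 1 + 1.92 × 0.45/0.38 = 3.274.
Sorption retards both mechanisms: v_R = v/R = 0.02077 m/day, D_R = D/R = 0.01607 m²/day.
Peak time from v_R²t² + 2D_R t − x² = 0: t = (√(D_R² + v_R²x²) − D_R)/v_R².
√(D_R² + v_R²x²) = √(0.01607² + 0.02077² × 49.0²) = 1.018; v_R² = 0.0004314.
t = (1.018 − 0.01607)/0.0004314 = 2320 days.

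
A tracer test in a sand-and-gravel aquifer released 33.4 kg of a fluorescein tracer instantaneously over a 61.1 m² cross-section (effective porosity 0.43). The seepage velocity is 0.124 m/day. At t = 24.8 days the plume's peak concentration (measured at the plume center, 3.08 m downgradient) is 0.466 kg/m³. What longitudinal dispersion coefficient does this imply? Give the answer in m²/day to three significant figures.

0.0239 m²/day

At the plume center C_max = M/(n_e·A·√(4πDt)), so D = M²/(4πt·(n_e·A·C_max)²).
n_e·A·C_max = 0.43 × 61.1 × 0.466 = 12.24 kg/m.
D = 33.4²/(4π × 24.8 × 12.24²) = 0.0239 m²/day.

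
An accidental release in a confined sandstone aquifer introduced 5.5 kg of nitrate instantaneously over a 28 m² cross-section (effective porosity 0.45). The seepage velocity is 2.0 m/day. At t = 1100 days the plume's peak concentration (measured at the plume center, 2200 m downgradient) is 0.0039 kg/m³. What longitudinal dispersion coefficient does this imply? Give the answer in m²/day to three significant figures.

At the plume center C_max = M/(n_e·A·√(4πDt)), so D = M²/(4πt·(n_e·A·C_max)²).
n_e·A·C_max = 0.45 × 28 × 0.0039 = 0.04914 kg/m.
D = 5.5²/(4π × 1100 × 0.04914²) = 0.906 m²/day.

0.906 m²/day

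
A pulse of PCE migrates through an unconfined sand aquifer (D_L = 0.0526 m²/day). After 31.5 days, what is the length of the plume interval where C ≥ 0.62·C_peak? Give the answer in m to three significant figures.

The plume is Gaussian with σ = √(2Dt) = √(2 × 0.0526 × 31.5) = 1.820 m.
C/C_peak = exp(−Δx²/(2σ²)) = 0.62 ⇒ Δx = σ·√(−2 ln 0.62) = 1.820 × 0.9778 = 1.780 m.
Width = 2Δx = 3.56 m.

3.56 m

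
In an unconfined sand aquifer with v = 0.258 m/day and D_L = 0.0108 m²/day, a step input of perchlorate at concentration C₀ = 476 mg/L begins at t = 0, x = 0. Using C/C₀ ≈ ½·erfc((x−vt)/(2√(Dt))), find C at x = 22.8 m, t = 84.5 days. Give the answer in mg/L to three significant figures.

109 mg/L

For a continuous step input, C/C₀ ≈ ½·erfc((x−vt)/(2√(Dt))).
vt = 0.258 × 84.5 = 21.801 m and 2√(Dt) = 2√(0.0108 × 84.5) = 1.911 m.
Argument (x−vt)/(2√(Dt)) = (22.8 − 21.801)/1.911 = 0.5228; ½·erfc(0.5228) = 0.2298.
C = 476 × 0.2298 = 109 mg/L.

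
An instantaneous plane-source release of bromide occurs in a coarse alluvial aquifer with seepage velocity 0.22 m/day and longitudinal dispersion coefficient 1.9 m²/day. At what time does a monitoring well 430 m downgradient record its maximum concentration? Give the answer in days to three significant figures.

1920 days

For the 1D instantaneous-source solution, setting ∂C/∂t = 0 at fixed x gives v²t² + 2Dt − x² = 0, so t = (√(D² + v²x²) − D)/v².
√(D² + v²x²) = √(1.9² + 0.22² × 430²) = 94.62; v² = 0.0484.
t = (94.62 − 1.9)/0.0484 = 1920 days (vs. the pure-advection estimate x/v = 1950 d).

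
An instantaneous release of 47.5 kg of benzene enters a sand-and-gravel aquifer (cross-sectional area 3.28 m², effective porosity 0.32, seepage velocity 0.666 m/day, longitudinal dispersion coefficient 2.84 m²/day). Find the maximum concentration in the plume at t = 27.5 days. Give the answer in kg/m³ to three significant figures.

The peak of an instantaneous 1D plume sits at x = vt; there the Gaussian factor is 1 and C_max = M/(n_e·A·√(4πDt)), where n_e·A is the pore area the mass is dissolved in.
√(4πDt) = √(4π × 2.84 × 27.5) = 31.33 m, so C_max = 47.5/(0.32 × 3.28 × 31.33) = 1.44 kg/m³.

1.44 kg/m³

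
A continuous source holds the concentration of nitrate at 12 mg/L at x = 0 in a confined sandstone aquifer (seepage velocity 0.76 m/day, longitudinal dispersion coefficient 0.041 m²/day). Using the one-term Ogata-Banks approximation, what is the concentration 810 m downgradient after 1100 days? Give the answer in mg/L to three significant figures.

For a continuous step input, C/C₀ ≈ ½·erfc((x−vt)/(2√(Dt))).
vt = 0.76 × 1100 = 836 m and 2√(Dt) = 2√(0.041 × 1100) = 13.43 m.
Argument (x−vt)/(2√(Dt)) = (810 − 836)/13.43 = -1.936; ½·erfc(-1.936) = 0.9969.
C = 12 × 0.9969 = 12.0 mg/L.

12.0 mg/L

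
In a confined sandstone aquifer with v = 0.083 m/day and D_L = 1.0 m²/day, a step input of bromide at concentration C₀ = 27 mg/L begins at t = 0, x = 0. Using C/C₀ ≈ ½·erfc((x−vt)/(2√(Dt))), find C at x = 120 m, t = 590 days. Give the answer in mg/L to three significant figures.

0.522 mg/L

For a continuous step input, C/C₀ ≈ ½·erfc((x−vt)/(2√(Dt))).
vt = 0.083 × 590 = 48.97 m and 2√(Dt) = 2√(1.0 × 590) = 48.58 m.
Argument (x−vt)/(2√(Dt)) = (120 − 48.97)/48.58 = 1.462; ½·erfc(1.462) = 0.01934.
C = 27 × 0.01934 = 0.522 mg/L.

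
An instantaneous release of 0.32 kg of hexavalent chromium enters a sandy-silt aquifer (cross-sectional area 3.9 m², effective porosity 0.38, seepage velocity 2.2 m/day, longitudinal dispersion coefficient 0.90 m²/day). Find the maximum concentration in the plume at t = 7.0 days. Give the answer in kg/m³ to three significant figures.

The peak of an instantaneous 1D plume sits at x = vt; there the Gaussian factor is 1 and C_max = M/(n_e·A·√(4πDt)), where n_e·A is the pore area the mass is dissolved in.
√(4πDt) = √(4π × 0.90 × 7.0) = 8.898 m, so C_max = 0.32/(0.38 × 3.9 × 8.898) = 0.0243 kg/m³.

0.0243 kg/m³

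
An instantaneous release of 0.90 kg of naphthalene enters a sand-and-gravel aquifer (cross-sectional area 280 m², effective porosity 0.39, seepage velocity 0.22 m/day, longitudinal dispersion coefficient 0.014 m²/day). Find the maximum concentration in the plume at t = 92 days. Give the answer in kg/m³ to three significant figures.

0.00205 kg/m³

The peak of an instantaneous 1D plume sits at x = vt; there the Gaussian factor is 1 and C_max = M/(n_e·A·√(4πDt)), where n_e·A is the pore area the mass is dissolved in.
√(4πDt) = √(4π × 0.014 × 92) = 4.023 m, so C_max = 0.90/(0.39 × 280 × 4.023) = 0.00205 kg/m³.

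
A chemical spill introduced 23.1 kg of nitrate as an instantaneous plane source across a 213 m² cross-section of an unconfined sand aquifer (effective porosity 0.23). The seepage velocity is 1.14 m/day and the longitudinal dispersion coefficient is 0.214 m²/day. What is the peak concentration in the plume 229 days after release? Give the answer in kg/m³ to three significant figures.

0.0190 kg/m³

The peak of an instantaneous 1D plume sits at x = vt; there the Gaussian factor is 1 and C_max = M/(n_e·A·√(4πDt)), where n_e·A is the pore area the mass is dissolved in.
√(4πDt) = √(4π × 0.214 × 229) = 24.82 m, so C_max = 23.1/(0.23 × 213 × 24.82) = 0.0190 kg/m³.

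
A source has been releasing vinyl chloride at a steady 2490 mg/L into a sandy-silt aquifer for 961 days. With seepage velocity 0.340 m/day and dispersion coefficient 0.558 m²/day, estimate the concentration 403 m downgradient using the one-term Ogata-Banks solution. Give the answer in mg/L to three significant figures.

For a continuous step input, C/C₀ ≈ ½·erfc((x−vt)/(2√(Dt))).
vt = 0.340 × 961 = 326.74 m and 2√(Dt) = 2√(0.558 × 961) = 46.31 m.
Argument (x−vt)/(2√(Dt)) = (403 − 326.74)/46.31 = 1.647; ½·erfc(1.647) = 0.009924.
C = 2490 × 0.009924 = 24.7 mg/L.

24.7 mg/L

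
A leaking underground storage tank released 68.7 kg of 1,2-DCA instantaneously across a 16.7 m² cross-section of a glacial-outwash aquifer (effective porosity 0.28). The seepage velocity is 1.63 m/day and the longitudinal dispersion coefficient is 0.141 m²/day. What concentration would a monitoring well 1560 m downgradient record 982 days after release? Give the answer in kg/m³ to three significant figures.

For an instantaneous plane source, C(x,t) = M/(n_e·A·√(4πDt)) · exp(−(x−vt)²/(4Dt)), with n_e·A the pore (flow) area.
Plume center vt = 1.63 × 982 = 1600.66 m, so the well at 1560 m is 40.66 m upgradient of the peak.
√(4πDt) = 41.71 m, giving peak height M/(n_e·A·√(4πDt)) = 68.7/(0.28 × 16.7 × 41.71) = 0.3522 kg/m³.
(x−vt)²/(4Dt) = (-40.66)²/(4 × 0.141 × 982) = 2.985; exp(−2.985) = 0.05054.
C = 0.3522 × 0.05054 = 0.0178 kg/m³.

0.0178 kg/m³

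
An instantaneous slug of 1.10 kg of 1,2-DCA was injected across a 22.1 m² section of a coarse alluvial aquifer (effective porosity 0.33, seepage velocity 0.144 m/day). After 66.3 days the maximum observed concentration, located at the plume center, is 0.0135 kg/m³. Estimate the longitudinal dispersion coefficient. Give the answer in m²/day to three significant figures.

At the plume center C_max = M/(n_e·A·√(4πDt)), so D = M²/(4πt·(n_e·A·C_max)²).
n_e·A·C_max = 0.33 × 22.1 × 0.0135 = 0.09846 kg/m.
D = 1.10²/(4π × 66.3 × 0.09846²) = 0.150 m²/day.

0.150 m²/day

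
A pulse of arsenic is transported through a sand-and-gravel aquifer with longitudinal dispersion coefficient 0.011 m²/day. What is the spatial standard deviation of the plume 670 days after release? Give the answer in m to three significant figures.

Dispersive spreading gives a Gaussian with σ² = 2Dt; advection only shifts the center.
σ = √(2 × 0.011 × 670) = 3.84 m.

3.84 m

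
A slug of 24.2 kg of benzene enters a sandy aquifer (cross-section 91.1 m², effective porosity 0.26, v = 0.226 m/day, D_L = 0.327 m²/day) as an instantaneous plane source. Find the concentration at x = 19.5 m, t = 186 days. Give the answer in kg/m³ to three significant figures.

0.00458 kg/m³

For an instantaneous plane source, C(x,t) = M/(n_e·A·√(4πDt)) · exp(−(x−vt)²/(4Dt)), with n_e·A the pore (flow) area.
Plume center vt = 0.226 × 186 = 42.036 m, so the well at 19.5 m is 22.536 m upgradient of the peak.
√(4πDt) = 27.65 m, giving peak height M/(n_e·A·√(4πDt)) = 24.2/(0.26 × 91.1 × 27.65) = 0.03695 kg/m³.
(x−vt)²/(4Dt) = (-22.536)²/(4 × 0.327 × 186) = 2.088; exp(−2.088) = 0.1239.
C = 0.03695 × 0.1239 = 0.00458 kg/m³.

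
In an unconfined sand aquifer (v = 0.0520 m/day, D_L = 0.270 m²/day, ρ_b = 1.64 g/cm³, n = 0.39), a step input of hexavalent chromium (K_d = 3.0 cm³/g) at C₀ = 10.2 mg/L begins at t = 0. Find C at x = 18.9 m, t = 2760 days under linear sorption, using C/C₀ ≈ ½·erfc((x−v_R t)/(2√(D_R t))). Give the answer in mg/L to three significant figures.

2.16 mg/L

Retardation factor R = 1 + ρ_b·K_d/n = 1 + 1.64 × 3.0/0.39 = 13.62.
Sorption retards both mechanisms: v_R = v/R = 0.003818 m/day, D_R = D/R = 0.01982 m²/day.
v_R·t = 0.003818 × 2760 = 10.53768 m; 2√(D_R t) = 14.79 m; argument = (18.9 − 10.53768)/14.79 = 0.5654.
C = C₀ × ½·erfc(0.5654) = 10.2 × 0.2120 = 2.16 mg/L.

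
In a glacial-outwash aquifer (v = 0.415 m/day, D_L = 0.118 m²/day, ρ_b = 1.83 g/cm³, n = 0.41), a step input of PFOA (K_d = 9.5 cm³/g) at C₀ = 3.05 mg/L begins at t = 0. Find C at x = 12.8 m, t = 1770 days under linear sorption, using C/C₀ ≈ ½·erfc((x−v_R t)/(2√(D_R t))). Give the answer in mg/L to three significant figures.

2.77 mg/L

Retardation factor R = 1 + ρ_b·K_d/n = 1 + 1.83 × 9.5/0.41 = 43.40.
Sorption retards both mechanisms: v_R = v/R = 0.009562 m/day, D_R = D/R = 0.002719 m²/day.
v_R·t = 0.009562 × 1770 = 16.92474 m; 2√(D_R t) = 4.388 m; argument = (12.8 − 16.92474)/4.388 = -0.9400.
C = C₀ × ½·erfc(-0.9400) = 3.05 × 0.9081 = 2.77 mg/L.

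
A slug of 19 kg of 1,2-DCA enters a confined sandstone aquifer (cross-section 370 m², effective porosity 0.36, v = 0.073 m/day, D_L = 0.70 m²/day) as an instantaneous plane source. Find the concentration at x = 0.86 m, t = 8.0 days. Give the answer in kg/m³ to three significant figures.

0.0169 kg/m³

For an instantaneous plane source, C(x,t) = M/(n_e·A·√(4πDt)) · exp(−(x−vt)²/(4Dt)), with n_e·A the pore (flow) area.
Plume center vt = 0.073 × 8.0 = 0.584 m, so the well at 0.86 m is 0.276 m downgradient of the peak.
√(4πDt) = 8.389 m, giving peak height M/(n_e·A·√(4πDt)) = 19/(0.36 × 370 × 8.389) = 0.01700 kg/m³.
(x−vt)²/(4Dt) = (0.276)²/(4 × 0.70 × 8.0) = 0.003401; exp(−0.003401) = 0.9966.
C = 0.01700 × 0.9966 = 0.0169 kg/m³.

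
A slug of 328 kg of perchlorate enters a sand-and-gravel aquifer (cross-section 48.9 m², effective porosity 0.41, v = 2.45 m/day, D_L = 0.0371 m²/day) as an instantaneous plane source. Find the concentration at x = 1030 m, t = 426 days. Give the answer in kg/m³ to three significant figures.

0.0596 kg/m³

For an instantaneous plane source, C(x,t) = M/(n_e·A·√(4πDt)) · exp(−(x−vt)²/(4Dt)), with n_e·A the pore (flow) area.
Plume center vt = 2.45 × 426 = 1043.7 m, so the well at 1030 m is 13.7 m upgradient of the peak.
√(4πDt) = 14.09 m, giving peak height M/(n_e·A·√(4πDt)) = 328/(0.41 × 48.9 × 14.09) = 1.161 kg/m³.
(x−vt)²/(4Dt) = (-13.7)²/(4 × 0.0371 × 426) = 2.969; exp(−2.969) = 0.05135.
C = 1.161 × 0.05135 = 0.0596 kg/m³.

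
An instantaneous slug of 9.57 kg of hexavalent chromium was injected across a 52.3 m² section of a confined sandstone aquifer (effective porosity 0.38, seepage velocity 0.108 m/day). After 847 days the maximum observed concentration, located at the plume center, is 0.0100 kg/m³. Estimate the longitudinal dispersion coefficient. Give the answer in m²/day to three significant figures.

0.218 m²/day

At the plume center C_max = M/(n_e·A·√(4πDt)), so D = M²/(4πt·(n_e·A·C_max)²).
n_e·A·C_max = 0.38 × 52.3 × 0.0100 = 0.1987 kg/m.
D = 9.57²/(4π × 847 × 0.1987²) = 0.218 m²/day.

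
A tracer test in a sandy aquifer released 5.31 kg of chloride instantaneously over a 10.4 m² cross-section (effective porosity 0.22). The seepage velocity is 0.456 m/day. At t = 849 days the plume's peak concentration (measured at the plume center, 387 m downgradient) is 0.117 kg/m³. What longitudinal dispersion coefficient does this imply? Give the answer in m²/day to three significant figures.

0.0369 m²/day

At the plume center C_max = M/(n_e·A·√(4πDt)), so D = M²/(4πt·(n_e·A·C_max)²).
n_e·A·C_max = 0.22 × 10.4 × 0.117 = 0.2677 kg/m.
D = 5.31²/(4π × 849 × 0.2677²) = 0.0369 m²/day.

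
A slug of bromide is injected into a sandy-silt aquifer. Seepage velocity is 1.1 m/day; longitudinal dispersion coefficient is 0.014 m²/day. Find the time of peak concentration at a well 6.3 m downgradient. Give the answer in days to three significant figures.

For the 1D instantaneous-source solution, setting ∂C/∂t = 0 at fixed x gives v²t² + 2Dt − x² = 0, so t = (√(D² + v²x²) − D)/v².
√(D² + v²x²) = √(0.014² + 1.1² × 6.3²) = 6.930; v² = 1.21.
t = (6.930 − 0.014)/1.21 = 5.72 days (vs. the pure-advection estimate x/v = 5.73 d).

5.72 days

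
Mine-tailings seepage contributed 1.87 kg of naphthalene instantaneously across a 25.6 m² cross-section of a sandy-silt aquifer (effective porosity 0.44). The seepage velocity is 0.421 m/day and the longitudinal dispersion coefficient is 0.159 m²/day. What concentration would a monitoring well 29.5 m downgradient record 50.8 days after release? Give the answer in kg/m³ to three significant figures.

For an instantaneous plane source, C(x,t) = M/(n_e·A·√(4πDt)) · exp(−(x−vt)²/(4Dt)), with n_e·A the pore (flow) area.
Plume center vt = 0.421 × 50.8 = 21.3868 m, so the well at 29.5 m is 8.1132 m downgradient of the peak.
√(4πDt) = 10.07 m, giving peak height M/(n_e·A·√(4πDt)) = 1.87/(0.44 × 25.6 × 10.07) = 0.01649 kg/m³.
(x−vt)²/(4Dt) = (8.1132)²/(4 × 0.159 × 50.8) = 2.037; exp(−2.037) = 0.1304.
C = 0.01649 × 0.1304 = 0.00215 kg/m³.

0.00215 kg/m³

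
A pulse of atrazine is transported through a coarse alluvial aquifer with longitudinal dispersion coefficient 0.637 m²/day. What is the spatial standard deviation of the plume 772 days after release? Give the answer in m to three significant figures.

Dispersive spreading gives a Gaussian with σ² = 2Dt; advection only shifts the center.
σ = √(2 × 0.637 × 772) = 31.4 m.

31.4 m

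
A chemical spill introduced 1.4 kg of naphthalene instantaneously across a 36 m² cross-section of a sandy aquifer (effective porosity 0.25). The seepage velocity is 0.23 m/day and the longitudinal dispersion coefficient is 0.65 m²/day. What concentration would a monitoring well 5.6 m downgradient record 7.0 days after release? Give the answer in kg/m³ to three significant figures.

0.00858 kg/m³

For an instantaneous plane source, C(x,t) = M/(n_e·A·√(4πDt)) · exp(−(x−vt)²/(4Dt)), with n_e·A the pore (flow) area.
Plume center vt = 0.23 × 7.0 = 1.61 m, so the well at 5.6 m is 3.99 m downgradient of the peak.
√(4πDt) = 7.562 m, giving peak height M/(n_e·A·√(4πDt)) = 1.4/(0.25 × 36 × 7.562) = 0.02057 kg/m³.
(x−vt)²/(4Dt) = (3.99)²/(4 × 0.65 × 7.0) = 0.8747; exp(−0.8747) = 0.4170.
C = 0.02057 × 0.4170 = 0.00858 kg/m³.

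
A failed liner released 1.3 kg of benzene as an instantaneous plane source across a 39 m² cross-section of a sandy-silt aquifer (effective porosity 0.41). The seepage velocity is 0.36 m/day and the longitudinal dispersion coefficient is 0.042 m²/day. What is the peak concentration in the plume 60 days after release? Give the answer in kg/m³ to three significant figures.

The peak of an instantaneous 1D plume sits at x = vt; there the Gaussian factor is 1 and C_max = M/(n_e·A·√(4πDt)), where n_e·A is the pore area the mass is dissolved in.
√(4πDt) = √(4π × 0.042 × 60) = 5.627 m, so C_max = 1.3/(0.41 × 39 × 5.627) = 0.0144 kg/m³.

0.0144 kg/m³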